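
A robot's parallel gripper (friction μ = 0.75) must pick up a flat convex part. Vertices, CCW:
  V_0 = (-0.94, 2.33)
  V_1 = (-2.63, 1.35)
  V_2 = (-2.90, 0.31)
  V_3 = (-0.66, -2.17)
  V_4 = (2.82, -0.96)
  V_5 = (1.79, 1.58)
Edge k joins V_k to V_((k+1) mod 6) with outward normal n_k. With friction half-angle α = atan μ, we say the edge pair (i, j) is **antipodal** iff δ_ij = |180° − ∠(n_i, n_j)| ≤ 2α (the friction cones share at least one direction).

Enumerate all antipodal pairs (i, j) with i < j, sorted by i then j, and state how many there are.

α = atan 0.75 = 36.87°;  2α = 73.74°
n_0 = (-0.5016, +0.8651)
n_1 = (-0.9679, +0.2513)
n_2 = (-0.7421, -0.6703)
n_3 = (+0.3284, -0.9445)
n_4 = (+0.9267, +0.3758)
n_5 = (+0.2649, +0.9643)
  (0,1): δ = 134.66°  ·
  (0,2): δ = 78.02°  ·
  (0,3): δ = 10.94°  ✓
  (0,4): δ = 81.96°  ·
  (0,5): δ = 134.53°  ·
  (1,2): δ = 123.36°  ·
  (1,3): δ = 56.27°  ✓
  (1,4): δ = 36.63°  ✓
  (1,5): δ = 89.19°  ·
  (2,3): δ = 112.92°  ·
  (2,4): δ = 20.02°  ✓
  (2,5): δ = 32.55°  ✓
  (3,4): δ = 87.10°  ·
  (3,5): δ = 34.53°  ✓
  (4,5): δ = 127.43°  ·
antipodal pairs: 6

count = 6; pairs: (0,3), (1,3), (1,4), (2,4), (2,5), (3,5)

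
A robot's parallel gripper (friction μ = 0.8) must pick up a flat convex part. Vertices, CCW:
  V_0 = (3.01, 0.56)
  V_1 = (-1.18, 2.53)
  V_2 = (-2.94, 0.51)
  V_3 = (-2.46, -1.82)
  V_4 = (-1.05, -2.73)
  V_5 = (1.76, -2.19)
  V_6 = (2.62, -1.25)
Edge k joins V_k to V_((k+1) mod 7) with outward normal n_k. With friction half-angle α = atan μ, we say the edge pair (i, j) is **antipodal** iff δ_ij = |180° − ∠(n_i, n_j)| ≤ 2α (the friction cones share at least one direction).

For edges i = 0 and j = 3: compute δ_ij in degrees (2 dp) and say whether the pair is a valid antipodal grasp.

α = atan 0.8 = 38.66°;  2α = 77.32°
edge 0: e_0 = (-4.19, +1.97);  n_0 = (+0.4255, +0.9050)
edge 3: e_3 = (+1.41, -0.91);  n_3 = (-0.5423, -0.8402)
∠(n_0, n_3) = 172.34°
δ = |180° − 172.34°| = 7.66°
7.66° ≤ 2α = 77.32°  →  valid

δ = 7.66°, valid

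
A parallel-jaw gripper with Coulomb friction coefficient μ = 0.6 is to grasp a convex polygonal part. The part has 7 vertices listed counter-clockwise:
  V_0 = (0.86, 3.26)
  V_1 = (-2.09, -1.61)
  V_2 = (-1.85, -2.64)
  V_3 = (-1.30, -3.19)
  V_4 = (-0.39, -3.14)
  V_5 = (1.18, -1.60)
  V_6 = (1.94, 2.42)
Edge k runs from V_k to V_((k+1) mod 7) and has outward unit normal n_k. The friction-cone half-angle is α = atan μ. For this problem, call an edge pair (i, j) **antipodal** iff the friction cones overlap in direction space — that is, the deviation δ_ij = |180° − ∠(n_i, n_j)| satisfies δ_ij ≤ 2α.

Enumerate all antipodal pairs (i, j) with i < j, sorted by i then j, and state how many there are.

α = atan 0.6 = 30.96°;  2α = 61.93°
n_0 = (-0.8553, +0.5181)
n_1 = (-0.9739, -0.2269)
n_2 = (-0.7071, -0.7071)
n_3 = (+0.0549, -0.9985)
n_4 = (+0.7003, -0.7139)
n_5 = (+0.9826, -0.1858)
n_6 = (+0.6139, +0.7894)
  (0,1): δ = 135.68°  ·
  (0,2): δ = 103.79°  ·
  (0,3): δ = 55.65°  ✓
  (0,4): δ = 14.35°  ✓
  (0,5): δ = 20.50°  ✓
  (0,6): δ = 83.33°  ·
  (1,2): δ = 148.12°  ·
  (1,3): δ = 99.97°  ·
  (1,4): δ = 58.67°  ✓
  (1,5): δ = 23.82°  ✓
  (1,6): δ = 39.01°  ✓
  (2,3): δ = 131.86°  ·
  (2,4): δ = 90.55°  ·
  (2,5): δ = 55.71°  ✓
  (2,6): δ = 7.13°  ✓
  (3,4): δ = 138.70°  ·
  (3,5): δ = 103.85°  ·
  (3,6): δ = 41.02°  ✓
  (4,5): δ = 145.15°  ·
  (4,6): δ = 82.32°  ·
  (5,6): δ = 117.17°  ·
antipodal pairs: 9

count = 9; pairs: (0,3), (0,4), (0,5), (1,4), (1,5), (1,6), (2,5), (2,6), (3,6)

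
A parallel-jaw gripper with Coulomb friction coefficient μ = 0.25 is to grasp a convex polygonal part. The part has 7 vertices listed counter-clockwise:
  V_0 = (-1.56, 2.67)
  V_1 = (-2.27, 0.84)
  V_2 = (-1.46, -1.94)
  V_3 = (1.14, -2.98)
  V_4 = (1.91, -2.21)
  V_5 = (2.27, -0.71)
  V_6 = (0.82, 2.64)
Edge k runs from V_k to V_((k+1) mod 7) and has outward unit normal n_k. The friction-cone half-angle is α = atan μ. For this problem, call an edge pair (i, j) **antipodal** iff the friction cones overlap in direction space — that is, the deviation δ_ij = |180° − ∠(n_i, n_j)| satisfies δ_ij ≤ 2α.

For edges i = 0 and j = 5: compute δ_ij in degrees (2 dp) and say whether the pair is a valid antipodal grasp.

δ = 44.61°, invalid

α = atan 0.25 = 14.04°;  2α = 28.07°
edge 0: e_0 = (-0.71, -1.83);  n_0 = (-0.9323, +0.3617)
edge 5: e_5 = (-1.45, +3.35);  n_5 = (+0.9177, +0.3972)
∠(n_0, n_5) = 135.39°
δ = |180° − 135.39°| = 44.61°
44.61° > 2α = 28.07°  →  invalid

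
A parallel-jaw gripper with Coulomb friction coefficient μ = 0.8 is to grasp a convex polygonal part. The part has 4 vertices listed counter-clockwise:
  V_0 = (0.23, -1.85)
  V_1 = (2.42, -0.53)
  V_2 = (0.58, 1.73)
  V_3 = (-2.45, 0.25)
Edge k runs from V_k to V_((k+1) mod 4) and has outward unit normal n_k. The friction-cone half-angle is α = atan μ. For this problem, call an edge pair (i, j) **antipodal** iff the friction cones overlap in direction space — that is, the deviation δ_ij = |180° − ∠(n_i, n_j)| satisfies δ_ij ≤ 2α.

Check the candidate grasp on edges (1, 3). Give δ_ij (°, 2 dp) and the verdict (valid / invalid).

δ = 12.77°, valid

α = atan 0.8 = 38.66°;  2α = 77.32°
edge 1: e_1 = (-1.84, +2.26);  n_1 = (+0.7755, +0.6314)
edge 3: e_3 = (+2.68, -2.10);  n_3 = (-0.6168, -0.7871)
∠(n_1, n_3) = 167.23°
δ = |180° − 167.23°| = 12.77°
12.77° ≤ 2α = 77.32°  →  valid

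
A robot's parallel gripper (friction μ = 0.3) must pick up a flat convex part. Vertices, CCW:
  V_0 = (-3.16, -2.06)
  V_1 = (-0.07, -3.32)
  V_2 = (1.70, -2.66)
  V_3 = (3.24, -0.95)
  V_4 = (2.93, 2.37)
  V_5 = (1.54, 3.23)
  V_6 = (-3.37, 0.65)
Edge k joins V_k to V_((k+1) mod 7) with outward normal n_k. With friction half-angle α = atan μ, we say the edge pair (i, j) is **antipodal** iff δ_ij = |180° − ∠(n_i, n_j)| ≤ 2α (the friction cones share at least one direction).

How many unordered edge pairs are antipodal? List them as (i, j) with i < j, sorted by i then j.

α = atan 0.3 = 16.70°;  2α = 33.40°
n_0 = (-0.3776, -0.9260)
n_1 = (+0.3494, -0.9370)
n_2 = (+0.7431, -0.6692)
n_3 = (+0.9957, +0.0930)
n_4 = (+0.5261, +0.8504)
n_5 = (-0.4652, +0.8852)
n_6 = (-0.9970, -0.0773)
  (0,1): δ = 137.37°  ·
  (0,2): δ = 109.82°  ·
  (0,3): δ = 62.48°  ·
  (0,4): δ = 9.56°  ✓
  (0,5): δ = 49.90°  ·
  (0,6): δ = 116.62°  ·
  (1,2): δ = 152.46°  ·
  (1,3): δ = 105.12°  ·
  (1,4): δ = 52.19°  ·
  (1,5): δ = 7.27°  ✓
  (1,6): δ = 73.98°  ·
  (2,3): δ = 132.66°  ·
  (2,4): δ = 79.74°  ·
  (2,5): δ = 20.27°  ✓
  (2,6): δ = 46.44°  ·
  (3,4): δ = 127.08°  ·
  (3,5): δ = 67.61°  ·
  (3,6): δ = 0.90°  ✓
  (4,5): δ = 120.53°  ·
  (4,6): δ = 53.82°  ·
  (5,6): δ = 113.29°  ·
antipodal pairs: 4

count = 4; pairs: (0,4), (1,5), (2,5), (3,6)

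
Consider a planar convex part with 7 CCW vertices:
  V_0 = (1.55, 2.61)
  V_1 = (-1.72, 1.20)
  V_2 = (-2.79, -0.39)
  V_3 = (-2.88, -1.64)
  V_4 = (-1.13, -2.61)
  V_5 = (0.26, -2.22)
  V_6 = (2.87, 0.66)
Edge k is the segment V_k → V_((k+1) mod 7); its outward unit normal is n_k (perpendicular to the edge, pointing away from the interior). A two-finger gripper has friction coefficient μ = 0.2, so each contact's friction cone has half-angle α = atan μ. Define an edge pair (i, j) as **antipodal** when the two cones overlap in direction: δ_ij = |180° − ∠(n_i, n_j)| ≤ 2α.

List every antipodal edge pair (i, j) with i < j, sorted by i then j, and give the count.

α = atan 0.2 = 11.31°;  2α = 22.62°
n_0 = (-0.3960, +0.9183)
n_1 = (-0.8296, +0.5583)
n_2 = (-0.9974, +0.0718)
n_3 = (-0.4848, -0.8746)
n_4 = (+0.2701, -0.9628)
n_5 = (+0.7410, -0.6715)
n_6 = (+0.8281, +0.5606)
  (0,1): δ = 147.26°  ·
  (0,2): δ = 117.44°  ·
  (0,3): δ = 52.32°  ·
  (0,4): δ = 7.65°  ✓
  (0,5): δ = 24.49°  ·
  (0,6): δ = 100.77°  ·
  (1,2): δ = 150.18°  ·
  (1,3): δ = 85.06°  ·
  (1,4): δ = 40.39°  ·
  (1,5): δ = 8.25°  ✓
  (1,6): δ = 68.03°  ·
  (2,3): δ = 114.88°  ·
  (2,4): δ = 70.21°  ·
  (2,5): δ = 38.07°  ·
  (2,6): δ = 38.21°  ·
  (3,4): δ = 135.33°  ·
  (3,5): δ = 103.19°  ·
  (3,6): δ = 26.91°  ·
  (4,5): δ = 147.86°  ·
  (4,6): δ = 71.58°  ·
  (5,6): δ = 103.72°  ·
antipodal pairs: 2

count = 2; pairs: (0,4), (1,5)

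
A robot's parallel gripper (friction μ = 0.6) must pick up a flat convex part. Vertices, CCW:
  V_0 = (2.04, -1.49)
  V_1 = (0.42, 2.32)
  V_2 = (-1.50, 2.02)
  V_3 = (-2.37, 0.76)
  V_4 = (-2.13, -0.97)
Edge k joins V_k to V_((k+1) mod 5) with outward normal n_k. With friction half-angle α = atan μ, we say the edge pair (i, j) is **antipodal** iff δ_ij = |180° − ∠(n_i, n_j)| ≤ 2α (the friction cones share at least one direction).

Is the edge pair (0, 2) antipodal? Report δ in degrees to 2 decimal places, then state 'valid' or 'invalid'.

δ = 57.66°, valid

α = atan 0.6 = 30.96°;  2α = 61.93°
edge 0: e_0 = (-1.62, +3.81);  n_0 = (+0.9203, +0.3913)
edge 2: e_2 = (-0.87, -1.26);  n_2 = (-0.8229, +0.5682)
∠(n_0, n_2) = 122.34°
δ = |180° − 122.34°| = 57.66°
57.66° ≤ 2α = 61.93°  →  valid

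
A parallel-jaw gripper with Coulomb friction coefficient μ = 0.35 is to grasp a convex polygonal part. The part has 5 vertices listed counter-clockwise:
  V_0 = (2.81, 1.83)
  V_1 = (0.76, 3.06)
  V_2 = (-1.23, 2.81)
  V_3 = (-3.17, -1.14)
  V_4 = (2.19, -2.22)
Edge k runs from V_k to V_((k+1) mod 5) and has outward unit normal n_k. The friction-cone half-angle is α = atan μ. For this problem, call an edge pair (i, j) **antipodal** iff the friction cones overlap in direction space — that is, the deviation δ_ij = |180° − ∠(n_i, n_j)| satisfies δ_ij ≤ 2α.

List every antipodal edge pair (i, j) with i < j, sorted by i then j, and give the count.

count = 3; pairs: (0,3), (1,3), (2,4)

α = atan 0.35 = 19.29°;  2α = 38.58°
n_0 = (+0.5145, +0.8575)
n_1 = (-0.1246, +0.9922)
n_2 = (-0.8976, +0.4408)
n_3 = (-0.1975, -0.9803)
n_4 = (+0.9885, -0.1513)
  (0,1): δ = 141.88°  ·
  (0,2): δ = 85.19°  ·
  (0,3): δ = 19.57°  ✓
  (0,4): δ = 112.26°  ·
  (1,2): δ = 123.32°  ·
  (1,3): δ = 18.55°  ✓
  (1,4): δ = 74.14°  ·
  (2,3): δ = 75.23°  ·
  (2,4): δ = 17.45°  ✓
  (3,4): δ = 87.31°  ·
antipodal pairs: 3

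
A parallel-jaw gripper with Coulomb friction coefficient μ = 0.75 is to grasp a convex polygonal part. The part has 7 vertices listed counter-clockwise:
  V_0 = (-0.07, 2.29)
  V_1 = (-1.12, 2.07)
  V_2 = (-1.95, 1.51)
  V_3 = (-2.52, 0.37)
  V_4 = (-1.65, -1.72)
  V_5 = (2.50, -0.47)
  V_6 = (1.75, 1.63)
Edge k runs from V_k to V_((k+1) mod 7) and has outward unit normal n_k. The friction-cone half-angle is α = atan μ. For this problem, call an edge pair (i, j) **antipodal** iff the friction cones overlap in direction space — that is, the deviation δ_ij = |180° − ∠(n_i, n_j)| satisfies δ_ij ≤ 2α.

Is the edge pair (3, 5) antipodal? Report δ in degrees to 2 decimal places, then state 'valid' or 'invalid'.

α = atan 0.75 = 36.87°;  2α = 73.74°
edge 3: e_3 = (+0.87, -2.09);  n_3 = (-0.9232, -0.3843)
edge 5: e_5 = (-0.75, +2.10);  n_5 = (+0.9417, +0.3363)
∠(n_3, n_5) = 177.05°
δ = |180° − 177.05°| = 2.95°
2.95° ≤ 2α = 73.74°  →  valid

δ = 2.95°, valid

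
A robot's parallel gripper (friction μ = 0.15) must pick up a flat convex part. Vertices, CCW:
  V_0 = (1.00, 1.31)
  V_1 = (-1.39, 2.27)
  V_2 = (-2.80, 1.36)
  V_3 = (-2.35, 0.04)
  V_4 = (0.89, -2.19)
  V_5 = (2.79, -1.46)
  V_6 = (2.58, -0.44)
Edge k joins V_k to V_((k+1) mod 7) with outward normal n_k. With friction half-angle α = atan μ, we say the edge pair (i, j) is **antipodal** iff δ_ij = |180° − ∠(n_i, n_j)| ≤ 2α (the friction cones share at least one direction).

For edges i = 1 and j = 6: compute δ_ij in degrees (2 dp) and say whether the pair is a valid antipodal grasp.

α = atan 0.15 = 8.53°;  2α = 17.06°
edge 1: e_1 = (-1.41, -0.91);  n_1 = (-0.5423, +0.8402)
edge 6: e_6 = (-1.58, +1.75);  n_6 = (+0.7422, +0.6701)
∠(n_1, n_6) = 80.76°
δ = |180° − 80.76°| = 99.24°
99.24° > 2α = 17.06°  →  invalid

δ = 99.24°, invalid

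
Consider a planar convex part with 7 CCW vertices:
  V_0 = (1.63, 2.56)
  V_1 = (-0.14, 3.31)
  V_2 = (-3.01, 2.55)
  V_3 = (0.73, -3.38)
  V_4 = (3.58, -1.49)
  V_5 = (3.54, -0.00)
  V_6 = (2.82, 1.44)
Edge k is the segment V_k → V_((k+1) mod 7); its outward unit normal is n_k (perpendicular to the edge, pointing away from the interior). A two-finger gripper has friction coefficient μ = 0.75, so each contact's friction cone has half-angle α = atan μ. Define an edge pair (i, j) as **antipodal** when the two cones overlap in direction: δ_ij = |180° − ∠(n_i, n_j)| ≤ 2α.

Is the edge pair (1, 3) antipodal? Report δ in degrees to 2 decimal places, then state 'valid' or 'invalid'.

α = atan 0.75 = 36.87°;  2α = 73.74°
edge 1: e_1 = (-2.87, -0.76);  n_1 = (-0.2560, +0.9667)
edge 3: e_3 = (+2.85, +1.89);  n_3 = (+0.5527, -0.8334)
∠(n_1, n_3) = 161.28°
δ = |180° − 161.28°| = 18.72°
18.72° ≤ 2α = 73.74°  →  valid

δ = 18.72°, valid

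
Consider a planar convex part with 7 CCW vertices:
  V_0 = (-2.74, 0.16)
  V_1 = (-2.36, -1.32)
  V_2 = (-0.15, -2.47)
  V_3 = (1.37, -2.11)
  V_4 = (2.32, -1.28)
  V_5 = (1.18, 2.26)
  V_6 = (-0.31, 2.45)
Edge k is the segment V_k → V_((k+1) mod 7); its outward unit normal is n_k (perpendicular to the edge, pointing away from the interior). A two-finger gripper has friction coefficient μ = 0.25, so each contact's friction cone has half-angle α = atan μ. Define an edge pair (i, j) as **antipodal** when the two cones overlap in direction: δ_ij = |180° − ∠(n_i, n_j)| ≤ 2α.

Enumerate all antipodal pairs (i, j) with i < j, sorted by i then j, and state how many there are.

α = atan 0.25 = 14.04°;  2α = 28.07°
n_0 = (-0.9686, -0.2487)
n_1 = (-0.4616, -0.8871)
n_2 = (+0.2305, -0.9731)
n_3 = (+0.6579, -0.7531)
n_4 = (+0.9519, +0.3065)
n_5 = (+0.1265, +0.9920)
n_6 = (-0.6858, +0.7278)
  (0,1): δ = 131.89°  ·
  (0,2): δ = 91.08°  ·
  (0,3): δ = 63.26°  ·
  (0,4): δ = 3.45°  ✓
  (0,5): δ = 68.33°  ·
  (0,6): δ = 118.90°  ·
  (1,2): δ = 139.18°  ·
  (1,3): δ = 111.37°  ·
  (1,4): δ = 44.66°  ·
  (1,5): δ = 20.22°  ✓
  (1,6): δ = 70.79°  ·
  (2,3): δ = 152.18°  ·
  (2,4): δ = 85.47°  ·
  (2,5): δ = 20.59°  ✓
  (2,6): δ = 29.98°  ·
  (3,4): δ = 113.29°  ·
  (3,5): δ = 48.41°  ·
  (3,6): δ = 2.16°  ✓
  (4,5): δ = 115.12°  ·
  (4,6): δ = 64.55°  ·
  (5,6): δ = 129.43°  ·
antipodal pairs: 4

count = 4; pairs: (0,4), (1,5), (2,5), (3,6)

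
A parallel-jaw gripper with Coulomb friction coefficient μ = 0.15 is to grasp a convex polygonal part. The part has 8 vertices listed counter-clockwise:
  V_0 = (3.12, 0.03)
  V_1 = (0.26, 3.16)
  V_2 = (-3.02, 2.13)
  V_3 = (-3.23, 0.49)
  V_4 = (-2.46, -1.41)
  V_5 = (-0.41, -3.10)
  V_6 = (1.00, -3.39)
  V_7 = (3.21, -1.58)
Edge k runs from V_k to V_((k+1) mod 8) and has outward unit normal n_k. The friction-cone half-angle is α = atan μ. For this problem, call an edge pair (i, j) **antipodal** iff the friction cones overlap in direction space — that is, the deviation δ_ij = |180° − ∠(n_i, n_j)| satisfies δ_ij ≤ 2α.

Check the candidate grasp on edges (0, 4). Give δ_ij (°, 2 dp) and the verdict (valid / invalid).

δ = 8.08°, valid

α = atan 0.15 = 8.53°;  2α = 17.06°
edge 0: e_0 = (-2.86, +3.13);  n_0 = (+0.7382, +0.6745)
edge 4: e_4 = (+2.05, -1.69);  n_4 = (-0.6361, -0.7716)
∠(n_0, n_4) = 171.92°
δ = |180° − 171.92°| = 8.08°
8.08° ≤ 2α = 17.06°  →  valid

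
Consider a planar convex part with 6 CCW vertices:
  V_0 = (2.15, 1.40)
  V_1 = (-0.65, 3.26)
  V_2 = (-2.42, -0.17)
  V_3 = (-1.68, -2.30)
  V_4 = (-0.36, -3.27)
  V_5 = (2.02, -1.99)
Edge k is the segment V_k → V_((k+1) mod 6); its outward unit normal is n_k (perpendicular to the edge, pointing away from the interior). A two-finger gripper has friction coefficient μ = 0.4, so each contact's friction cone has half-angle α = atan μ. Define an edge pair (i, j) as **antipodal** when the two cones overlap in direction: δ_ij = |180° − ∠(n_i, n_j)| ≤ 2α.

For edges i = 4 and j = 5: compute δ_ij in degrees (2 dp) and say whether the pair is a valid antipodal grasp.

α = atan 0.4 = 21.80°;  2α = 43.60°
edge 4: e_4 = (+2.38, +1.28);  n_4 = (+0.4737, -0.8807)
edge 5: e_5 = (+0.13, +3.39);  n_5 = (+0.9993, -0.0383)
∠(n_4, n_5) = 59.53°
δ = |180° − 59.53°| = 120.47°
120.47° > 2α = 43.60°  →  invalid

δ = 120.47°, invalid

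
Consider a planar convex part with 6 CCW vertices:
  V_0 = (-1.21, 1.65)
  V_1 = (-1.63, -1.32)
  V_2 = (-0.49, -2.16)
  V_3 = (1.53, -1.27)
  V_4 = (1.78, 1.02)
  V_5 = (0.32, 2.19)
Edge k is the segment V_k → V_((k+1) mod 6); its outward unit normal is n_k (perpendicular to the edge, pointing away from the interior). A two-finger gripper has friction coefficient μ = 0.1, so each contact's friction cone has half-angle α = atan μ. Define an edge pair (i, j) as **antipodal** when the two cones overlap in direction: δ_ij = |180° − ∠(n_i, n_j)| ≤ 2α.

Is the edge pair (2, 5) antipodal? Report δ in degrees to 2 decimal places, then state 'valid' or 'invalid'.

α = atan 0.1 = 5.71°;  2α = 11.42°
edge 2: e_2 = (+2.02, +0.89);  n_2 = (+0.4032, -0.9151)
edge 5: e_5 = (-1.53, -0.54);  n_5 = (-0.3328, +0.9430)
∠(n_2, n_5) = 175.66°
δ = |180° − 175.66°| = 4.34°
4.34° ≤ 2α = 11.42°  →  valid

δ = 4.34°, valid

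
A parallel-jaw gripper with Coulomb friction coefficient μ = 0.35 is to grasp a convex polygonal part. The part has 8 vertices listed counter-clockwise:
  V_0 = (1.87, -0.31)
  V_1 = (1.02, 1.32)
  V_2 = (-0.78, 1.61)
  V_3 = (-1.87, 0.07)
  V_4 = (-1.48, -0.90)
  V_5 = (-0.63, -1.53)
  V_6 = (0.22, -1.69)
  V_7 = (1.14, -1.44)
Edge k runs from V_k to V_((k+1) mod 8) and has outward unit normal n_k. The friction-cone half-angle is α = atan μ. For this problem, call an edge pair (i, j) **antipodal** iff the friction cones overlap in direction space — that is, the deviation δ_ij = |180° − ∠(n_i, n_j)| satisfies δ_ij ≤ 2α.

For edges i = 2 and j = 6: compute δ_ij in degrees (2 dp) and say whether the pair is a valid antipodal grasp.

δ = 39.51°, invalid

α = atan 0.35 = 19.29°;  2α = 38.58°
edge 2: e_2 = (-1.09, -1.54);  n_2 = (-0.8162, +0.5777)
edge 6: e_6 = (+0.92, +0.25);  n_6 = (+0.2622, -0.9650)
∠(n_2, n_6) = 140.49°
δ = |180° − 140.49°| = 39.51°
39.51° > 2α = 38.58°  →  invalid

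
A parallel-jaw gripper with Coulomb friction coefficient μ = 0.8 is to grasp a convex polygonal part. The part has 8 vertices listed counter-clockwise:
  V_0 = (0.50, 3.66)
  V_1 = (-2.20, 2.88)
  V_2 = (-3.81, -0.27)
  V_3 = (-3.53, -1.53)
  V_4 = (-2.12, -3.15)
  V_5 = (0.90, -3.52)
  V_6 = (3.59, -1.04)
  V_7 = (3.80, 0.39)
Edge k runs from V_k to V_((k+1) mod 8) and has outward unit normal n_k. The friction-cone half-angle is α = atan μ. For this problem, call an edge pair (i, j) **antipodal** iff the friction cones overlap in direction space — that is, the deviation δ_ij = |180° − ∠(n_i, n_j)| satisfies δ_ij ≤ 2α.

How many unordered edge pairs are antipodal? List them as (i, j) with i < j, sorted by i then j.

α = atan 0.8 = 38.66°;  2α = 77.32°
n_0 = (-0.2775, +0.9607)
n_1 = (-0.8904, +0.4551)
n_2 = (-0.9762, -0.2169)
n_3 = (-0.7543, -0.6565)
n_4 = (-0.1216, -0.9926)
n_5 = (+0.6778, -0.7352)
n_6 = (+0.9894, -0.1453)
n_7 = (+0.7039, +0.7103)
  (0,1): δ = 133.19°  ·
  (0,2): δ = 93.58°  ·
  (0,3): δ = 65.08°  ✓
  (0,4): δ = 23.10°  ✓
  (0,5): δ = 26.56°  ✓
  (0,6): δ = 65.53°  ✓
  (0,7): δ = 119.15°  ·
  (1,2): δ = 140.40°  ·
  (1,3): δ = 111.89°  ·
  (1,4): δ = 69.91°  ✓
  (1,5): δ = 20.25°  ✓
  (1,6): δ = 18.72°  ✓
  (1,7): δ = 72.33°  ✓
  (2,3): δ = 151.49°  ·
  (2,4): δ = 109.51°  ·
  (2,5): δ = 59.85°  ✓
  (2,6): δ = 20.88°  ✓
  (2,7): δ = 32.73°  ✓
  (3,4): δ = 138.02°  ·
  (3,5): δ = 88.36°  ·
  (3,6): δ = 49.39°  ✓
  (3,7): δ = 4.23°  ✓
  (4,5): δ = 130.34°  ·
  (4,6): δ = 91.37°  ·
  (4,7): δ = 37.75°  ✓
  (5,6): δ = 141.03°  ·
  (5,7): δ = 87.41°  ·
  (6,7): δ = 126.38°  ·
antipodal pairs: 14

count = 14; pairs: (0,3), (0,4), (0,5), (0,6), (1,4), (1,5), (1,6), (1,7), (2,5), (2,6), (2,7), (3,6), (3,7), (4,7)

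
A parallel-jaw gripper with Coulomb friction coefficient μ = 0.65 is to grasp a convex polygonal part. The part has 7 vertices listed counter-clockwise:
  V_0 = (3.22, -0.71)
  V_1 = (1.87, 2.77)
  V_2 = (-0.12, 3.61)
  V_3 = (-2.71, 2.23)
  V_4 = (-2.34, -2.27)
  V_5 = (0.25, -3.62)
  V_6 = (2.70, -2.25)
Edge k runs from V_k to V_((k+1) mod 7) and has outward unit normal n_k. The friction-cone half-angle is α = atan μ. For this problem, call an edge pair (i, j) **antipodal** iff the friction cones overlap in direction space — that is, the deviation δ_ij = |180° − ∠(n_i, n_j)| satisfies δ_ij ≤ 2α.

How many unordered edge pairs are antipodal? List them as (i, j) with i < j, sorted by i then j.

α = atan 0.65 = 33.02°;  2α = 66.05°
n_0 = (+0.9323, +0.3617)
n_1 = (+0.3889, +0.9213)
n_2 = (-0.4702, +0.8825)
n_3 = (-0.9966, -0.0819)
n_4 = (-0.4622, -0.8868)
n_5 = (+0.4881, -0.8728)
n_6 = (+0.9474, -0.3199)
  (0,1): δ = 134.09°  ·
  (0,2): δ = 83.15°  ·
  (0,3): δ = 16.50°  ✓
  (0,4): δ = 41.27°  ✓
  (0,5): δ = 98.01°  ·
  (0,6): δ = 140.14°  ·
  (1,2): δ = 129.07°  ·
  (1,3): δ = 62.41°  ✓
  (1,4): δ = 4.65°  ✓
  (1,5): δ = 52.10°  ✓
  (1,6): δ = 94.23°  ·
  (2,3): δ = 113.35°  ·
  (2,4): δ = 55.58°  ✓
  (2,5): δ = 1.16°  ✓
  (2,6): δ = 43.29°  ✓
  (3,4): δ = 122.23°  ·
  (3,5): δ = 65.49°  ✓
  (3,6): δ = 23.36°  ✓
  (4,5): δ = 123.26°  ·
  (4,6): δ = 81.13°  ·
  (5,6): δ = 137.87°  ·
antipodal pairs: 10

count = 10; pairs: (0,3), (0,4), (1,3), (1,4), (1,5), (2,4), (2,5), (2,6), (3,5), (3,6)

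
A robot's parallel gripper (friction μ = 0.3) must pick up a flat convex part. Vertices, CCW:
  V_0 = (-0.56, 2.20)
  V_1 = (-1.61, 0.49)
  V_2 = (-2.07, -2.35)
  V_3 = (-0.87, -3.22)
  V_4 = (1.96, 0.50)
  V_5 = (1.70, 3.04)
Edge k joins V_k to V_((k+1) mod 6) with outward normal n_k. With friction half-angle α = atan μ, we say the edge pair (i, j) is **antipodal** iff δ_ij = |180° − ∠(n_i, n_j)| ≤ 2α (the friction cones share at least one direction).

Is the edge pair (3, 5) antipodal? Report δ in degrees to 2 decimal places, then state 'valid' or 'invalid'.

δ = 32.35°, valid

α = atan 0.3 = 16.70°;  2α = 33.40°
edge 3: e_3 = (+2.83, +3.72);  n_3 = (+0.7959, -0.6055)
edge 5: e_5 = (-2.26, -0.84);  n_5 = (-0.3484, +0.9373)
∠(n_3, n_5) = 147.65°
δ = |180° − 147.65°| = 32.35°
32.35° ≤ 2α = 33.40°  →  valid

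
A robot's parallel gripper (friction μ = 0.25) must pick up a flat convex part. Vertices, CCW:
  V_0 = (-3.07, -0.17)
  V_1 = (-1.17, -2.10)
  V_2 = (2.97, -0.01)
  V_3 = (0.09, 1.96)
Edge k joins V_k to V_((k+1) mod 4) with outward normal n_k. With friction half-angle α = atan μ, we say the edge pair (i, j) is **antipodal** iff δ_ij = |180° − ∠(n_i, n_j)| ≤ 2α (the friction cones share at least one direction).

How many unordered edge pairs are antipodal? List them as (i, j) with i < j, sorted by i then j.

count = 2; pairs: (0,2), (1,3)

α = atan 0.25 = 14.04°;  2α = 28.07°
n_0 = (-0.7126, -0.7015)
n_1 = (+0.4507, -0.8927)
n_2 = (+0.5646, +0.8254)
n_3 = (-0.5589, +0.8292)
  (0,1): δ = 107.77°  ·
  (0,2): δ = 11.08°  ✓
  (0,3): δ = 79.43°  ·
  (1,2): δ = 61.16°  ·
  (1,3): δ = 7.20°  ✓
  (2,3): δ = 111.64°  ·
antipodal pairs: 2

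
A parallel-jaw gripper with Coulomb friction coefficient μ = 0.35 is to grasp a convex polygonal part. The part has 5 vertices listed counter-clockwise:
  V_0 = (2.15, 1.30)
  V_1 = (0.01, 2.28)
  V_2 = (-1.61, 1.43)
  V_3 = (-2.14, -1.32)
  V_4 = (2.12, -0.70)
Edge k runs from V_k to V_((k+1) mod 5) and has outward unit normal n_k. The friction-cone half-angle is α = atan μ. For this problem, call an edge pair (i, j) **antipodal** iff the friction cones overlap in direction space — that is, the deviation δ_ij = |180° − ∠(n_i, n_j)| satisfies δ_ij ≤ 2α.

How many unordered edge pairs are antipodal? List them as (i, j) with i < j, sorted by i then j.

count = 3; pairs: (0,3), (1,3), (2,4)

α = atan 0.35 = 19.29°;  2α = 38.58°
n_0 = (+0.4164, +0.9092)
n_1 = (-0.4646, +0.8855)
n_2 = (-0.9819, +0.1892)
n_3 = (+0.1440, -0.9896)
n_4 = (+0.9999, -0.0150)
  (0,1): δ = 127.71°  ·
  (0,2): δ = 76.30°  ·
  (0,3): δ = 32.89°  ✓
  (0,4): δ = 113.75°  ·
  (1,2): δ = 128.59°  ·
  (1,3): δ = 19.40°  ✓
  (1,4): δ = 61.46°  ·
  (2,3): δ = 70.81°  ·
  (2,4): δ = 10.05°  ✓
  (3,4): δ = 99.14°  ·
antipodal pairs: 3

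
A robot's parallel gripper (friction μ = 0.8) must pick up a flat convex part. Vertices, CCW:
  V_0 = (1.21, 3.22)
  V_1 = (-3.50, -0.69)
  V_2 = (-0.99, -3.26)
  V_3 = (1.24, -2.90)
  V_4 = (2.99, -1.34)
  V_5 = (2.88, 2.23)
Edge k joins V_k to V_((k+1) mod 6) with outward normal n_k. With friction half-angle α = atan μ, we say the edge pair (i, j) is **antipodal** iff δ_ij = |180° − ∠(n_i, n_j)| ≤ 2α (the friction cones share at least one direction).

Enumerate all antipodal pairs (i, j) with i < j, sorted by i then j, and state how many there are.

α = atan 0.8 = 38.66°;  2α = 77.32°
n_0 = (-0.6387, +0.7694)
n_1 = (-0.7154, -0.6987)
n_2 = (+0.1594, -0.9872)
n_3 = (+0.6654, -0.7465)
n_4 = (+0.9995, +0.0308)
n_5 = (+0.5099, +0.8602)
  (0,1): δ = 85.37°  ·
  (0,2): δ = 30.53°  ✓
  (0,3): δ = 2.02°  ✓
  (0,4): δ = 52.07°  ✓
  (0,5): δ = 109.64°  ·
  (1,2): δ = 125.15°  ·
  (1,3): δ = 92.61°  ·
  (1,4): δ = 42.56°  ✓
  (1,5): δ = 15.02°  ✓
  (2,3): δ = 147.46°  ·
  (2,4): δ = 97.41°  ·
  (2,5): δ = 39.83°  ✓
  (3,4): δ = 129.95°  ·
  (3,5): δ = 72.37°  ✓
  (4,5): δ = 122.42°  ·
antipodal pairs: 7

count = 7; pairs: (0,2), (0,3), (0,4), (1,4), (1,5), (2,5), (3,5)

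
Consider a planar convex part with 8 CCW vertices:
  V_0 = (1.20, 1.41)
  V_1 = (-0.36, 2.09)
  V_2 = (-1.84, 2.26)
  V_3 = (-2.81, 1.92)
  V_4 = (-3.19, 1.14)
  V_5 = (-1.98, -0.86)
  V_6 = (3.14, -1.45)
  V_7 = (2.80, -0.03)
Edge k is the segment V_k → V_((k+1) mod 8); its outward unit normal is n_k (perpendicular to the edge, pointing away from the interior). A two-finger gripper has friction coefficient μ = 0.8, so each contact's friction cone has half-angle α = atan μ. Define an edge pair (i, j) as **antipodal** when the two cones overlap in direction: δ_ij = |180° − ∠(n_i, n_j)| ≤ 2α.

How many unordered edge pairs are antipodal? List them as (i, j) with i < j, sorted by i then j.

α = atan 0.8 = 38.66°;  2α = 77.32°
n_0 = (+0.3996, +0.9167)
n_1 = (+0.1141, +0.9935)
n_2 = (-0.3308, +0.9437)
n_3 = (-0.8990, +0.4380)
n_4 = (-0.8556, -0.5176)
n_5 = (-0.1145, -0.9934)
n_6 = (+0.9725, +0.2329)
n_7 = (+0.6690, +0.7433)
  (0,1): δ = 163.00°  ·
  (0,2): δ = 137.13°  ·
  (0,3): δ = 92.42°  ·
  (0,4): δ = 35.27°  ✓
  (0,5): δ = 16.98°  ✓
  (0,6): δ = 127.02°  ·
  (0,7): δ = 161.57°  ·
  (1,2): δ = 154.13°  ·
  (1,3): δ = 109.42°  ·
  (1,4): δ = 52.27°  ✓
  (1,5): δ = 0.02°  ✓
  (1,6): δ = 110.02°  ·
  (1,7): δ = 144.57°  ·
  (2,3): δ = 135.29°  ·
  (2,4): δ = 78.14°  ·
  (2,5): δ = 25.89°  ✓
  (2,6): δ = 84.15°  ·
  (2,7): δ = 118.70°  ·
  (3,4): δ = 122.85°  ·
  (3,5): δ = 70.60°  ✓
  (3,6): δ = 39.44°  ✓
  (3,7): δ = 73.99°  ✓
  (4,5): δ = 127.75°  ·
  (4,6): δ = 17.71°  ✓
  (4,7): δ = 16.84°  ✓
  (5,6): δ = 69.96°  ✓
  (5,7): δ = 35.41°  ✓
  (6,7): δ = 145.45°  ·
antipodal pairs: 12

count = 12; pairs: (0,4), (0,5), (1,4), (1,5), (2,5), (3,5), (3,6), (3,7), (4,6), (4,7), (5,6), (5,7)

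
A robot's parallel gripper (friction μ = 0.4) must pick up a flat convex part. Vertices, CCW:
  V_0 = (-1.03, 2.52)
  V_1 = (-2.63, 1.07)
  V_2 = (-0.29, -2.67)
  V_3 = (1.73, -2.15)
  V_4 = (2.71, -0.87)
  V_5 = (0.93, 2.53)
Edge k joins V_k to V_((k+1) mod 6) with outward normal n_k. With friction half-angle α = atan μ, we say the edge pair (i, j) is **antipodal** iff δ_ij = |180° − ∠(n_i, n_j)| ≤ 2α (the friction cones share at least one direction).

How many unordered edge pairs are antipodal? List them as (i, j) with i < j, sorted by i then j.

count = 4; pairs: (0,2), (0,3), (1,4), (2,5)

α = atan 0.4 = 21.80°;  2α = 43.60°
n_0 = (-0.6715, +0.7410)
n_1 = (-0.8477, -0.5304)
n_2 = (+0.2493, -0.9684)
n_3 = (+0.7940, -0.6079)
n_4 = (+0.8859, +0.4638)
n_5 = (-0.0051, +1.0000)
  (0,1): δ = 100.15°  ·
  (0,2): δ = 27.75°  ✓
  (0,3): δ = 10.38°  ✓
  (0,4): δ = 75.45°  ·
  (0,5): δ = 138.11°  ·
  (1,2): δ = 107.60°  ·
  (1,3): δ = 69.47°  ·
  (1,4): δ = 4.40°  ✓
  (1,5): δ = 58.26°  ·
  (2,3): δ = 141.87°  ·
  (2,4): δ = 76.80°  ·
  (2,5): δ = 14.14°  ✓
  (3,4): δ = 114.93°  ·
  (3,5): δ = 52.27°  ·
  (4,5): δ = 117.34°  ·
antipodal pairs: 4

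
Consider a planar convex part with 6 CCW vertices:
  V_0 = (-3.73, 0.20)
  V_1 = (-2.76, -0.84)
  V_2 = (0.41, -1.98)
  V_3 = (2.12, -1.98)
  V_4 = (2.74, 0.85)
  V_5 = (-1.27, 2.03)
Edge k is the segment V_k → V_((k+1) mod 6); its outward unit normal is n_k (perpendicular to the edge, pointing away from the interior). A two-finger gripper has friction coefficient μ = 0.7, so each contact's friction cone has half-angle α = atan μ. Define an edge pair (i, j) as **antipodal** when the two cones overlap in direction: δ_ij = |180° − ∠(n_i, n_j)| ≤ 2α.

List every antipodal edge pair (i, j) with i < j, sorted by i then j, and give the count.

α = atan 0.7 = 34.99°;  2α = 69.98°
n_0 = (-0.7313, -0.6821)
n_1 = (-0.3384, -0.9410)
n_2 = (+0.0000, -1.0000)
n_3 = (+0.9768, -0.2140)
n_4 = (+0.2823, +0.9593)
n_5 = (-0.5969, +0.8023)
  (0,1): δ = 152.79°  ·
  (0,2): δ = 133.01°  ·
  (0,3): δ = 55.36°  ✓
  (0,4): δ = 30.60°  ✓
  (0,5): δ = 83.64°  ·
  (1,2): δ = 160.22°  ·
  (1,3): δ = 82.58°  ·
  (1,4): δ = 3.38°  ✓
  (1,5): δ = 56.43°  ✓
  (2,3): δ = 102.36°  ·
  (2,4): δ = 16.40°  ✓
  (2,5): δ = 36.65°  ✓
  (3,4): δ = 94.04°  ·
  (3,5): δ = 41.00°  ✓
  (4,5): δ = 126.96°  ·
antipodal pairs: 7

count = 7; pairs: (0,3), (0,4), (1,4), (1,5), (2,4), (2,5), (3,5)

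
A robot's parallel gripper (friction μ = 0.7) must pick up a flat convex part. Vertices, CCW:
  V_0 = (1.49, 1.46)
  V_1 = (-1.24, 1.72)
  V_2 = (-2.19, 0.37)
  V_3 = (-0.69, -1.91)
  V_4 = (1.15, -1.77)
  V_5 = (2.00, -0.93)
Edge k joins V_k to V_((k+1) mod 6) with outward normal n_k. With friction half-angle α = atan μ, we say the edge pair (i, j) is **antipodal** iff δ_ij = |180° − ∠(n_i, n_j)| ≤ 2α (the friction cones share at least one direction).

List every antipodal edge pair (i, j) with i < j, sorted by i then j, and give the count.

count = 7; pairs: (0,2), (0,3), (0,4), (1,3), (1,4), (1,5), (2,5)

α = atan 0.7 = 34.99°;  2α = 69.98°
n_0 = (+0.0948, +0.9955)
n_1 = (-0.8178, +0.5755)
n_2 = (-0.8354, -0.5496)
n_3 = (+0.0759, -0.9971)
n_4 = (+0.7029, -0.7113)
n_5 = (+0.9780, +0.2087)
  (0,1): δ = 119.69°  ·
  (0,2): δ = 51.22°  ✓
  (0,3): δ = 9.79°  ✓
  (0,4): δ = 50.10°  ✓
  (0,5): δ = 107.49°  ·
  (1,2): δ = 111.53°  ·
  (1,3): δ = 50.51°  ✓
  (1,4): δ = 10.20°  ✓
  (1,5): δ = 47.18°  ✓
  (2,3): δ = 118.99°  ·
  (2,4): δ = 78.68°  ·
  (2,5): δ = 21.30°  ✓
  (3,4): δ = 139.69°  ·
  (3,5): δ = 82.31°  ·
  (4,5): δ = 122.62°  ·
antipodal pairs: 7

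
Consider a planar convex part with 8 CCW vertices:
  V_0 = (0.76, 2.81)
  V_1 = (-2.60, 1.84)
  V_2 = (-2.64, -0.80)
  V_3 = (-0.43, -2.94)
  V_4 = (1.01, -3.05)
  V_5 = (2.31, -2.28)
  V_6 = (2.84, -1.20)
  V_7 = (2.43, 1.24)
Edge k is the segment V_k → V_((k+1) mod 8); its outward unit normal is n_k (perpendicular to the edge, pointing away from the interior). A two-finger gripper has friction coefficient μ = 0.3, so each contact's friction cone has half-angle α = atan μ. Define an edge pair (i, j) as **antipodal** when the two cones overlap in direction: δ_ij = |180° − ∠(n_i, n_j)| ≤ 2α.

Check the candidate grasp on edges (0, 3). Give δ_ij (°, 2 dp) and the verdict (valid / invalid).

δ = 20.47°, valid

α = atan 0.3 = 16.70°;  2α = 33.40°
edge 0: e_0 = (-3.36, -0.97);  n_0 = (-0.2774, +0.9608)
edge 3: e_3 = (+1.44, -0.11);  n_3 = (-0.0762, -0.9971)
∠(n_0, n_3) = 159.53°
δ = |180° − 159.53°| = 20.47°
20.47° ≤ 2α = 33.40°  →  valid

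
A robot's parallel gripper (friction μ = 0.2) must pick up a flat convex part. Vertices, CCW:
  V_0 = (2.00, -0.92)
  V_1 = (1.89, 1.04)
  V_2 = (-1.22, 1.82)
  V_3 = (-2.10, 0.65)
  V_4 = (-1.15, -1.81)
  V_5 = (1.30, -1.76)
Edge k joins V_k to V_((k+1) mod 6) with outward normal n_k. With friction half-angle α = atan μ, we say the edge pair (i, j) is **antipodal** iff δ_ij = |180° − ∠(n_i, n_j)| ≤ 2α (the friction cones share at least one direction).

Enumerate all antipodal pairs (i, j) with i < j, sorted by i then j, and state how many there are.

α = atan 0.2 = 11.31°;  2α = 22.62°
n_0 = (+0.9984, +0.0560)
n_1 = (+0.2433, +0.9700)
n_2 = (-0.7992, +0.6011)
n_3 = (-0.9329, -0.3602)
n_4 = (+0.0204, -0.9998)
n_5 = (+0.7682, -0.6402)
  (0,1): δ = 107.29°  ·
  (0,2): δ = 40.16°  ·
  (0,3): δ = 17.90°  ✓
  (0,4): δ = 87.96°  ·
  (0,5): δ = 136.98°  ·
  (1,2): δ = 112.87°  ·
  (1,3): δ = 54.80°  ·
  (1,4): δ = 15.25°  ✓
  (1,5): δ = 64.27°  ·
  (2,3): δ = 121.94°  ·
  (2,4): δ = 51.88°  ·
  (2,5): δ = 2.86°  ✓
  (3,4): δ = 109.95°  ·
  (3,5): δ = 60.92°  ·
  (4,5): δ = 130.97°  ·
antipodal pairs: 3

count = 3; pairs: (0,3), (1,4), (2,5)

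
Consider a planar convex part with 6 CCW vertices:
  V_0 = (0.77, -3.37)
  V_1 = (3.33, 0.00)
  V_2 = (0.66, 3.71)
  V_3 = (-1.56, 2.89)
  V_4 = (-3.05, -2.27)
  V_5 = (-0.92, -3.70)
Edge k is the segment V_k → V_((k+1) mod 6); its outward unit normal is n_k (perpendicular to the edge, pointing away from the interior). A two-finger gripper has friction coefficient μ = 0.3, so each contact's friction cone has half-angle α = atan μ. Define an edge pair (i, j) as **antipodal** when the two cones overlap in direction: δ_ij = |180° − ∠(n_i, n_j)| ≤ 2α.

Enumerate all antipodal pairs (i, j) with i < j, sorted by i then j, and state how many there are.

count = 4; pairs: (0,2), (0,3), (1,4), (2,5)

α = atan 0.3 = 16.70°;  2α = 33.40°
n_0 = (+0.7963, -0.6049)
n_1 = (+0.8117, +0.5841)
n_2 = (-0.3465, +0.9381)
n_3 = (-0.9607, +0.2774)
n_4 = (-0.5574, -0.8302)
n_5 = (+0.1916, -0.9815)
  (0,1): δ = 107.04°  ·
  (0,2): δ = 32.51°  ✓
  (0,3): δ = 21.12°  ✓
  (0,4): δ = 93.35°  ·
  (0,5): δ = 138.27°  ·
  (1,2): δ = 105.47°  ·
  (1,3): δ = 51.85°  ·
  (1,4): δ = 20.38°  ✓
  (1,5): δ = 65.31°  ·
  (2,3): δ = 126.38°  ·
  (2,4): δ = 54.15°  ·
  (2,5): δ = 9.22°  ✓
  (3,4): δ = 107.77°  ·
  (3,5): δ = 62.84°  ·
  (4,5): δ = 135.08°  ·
antipodal pairs: 4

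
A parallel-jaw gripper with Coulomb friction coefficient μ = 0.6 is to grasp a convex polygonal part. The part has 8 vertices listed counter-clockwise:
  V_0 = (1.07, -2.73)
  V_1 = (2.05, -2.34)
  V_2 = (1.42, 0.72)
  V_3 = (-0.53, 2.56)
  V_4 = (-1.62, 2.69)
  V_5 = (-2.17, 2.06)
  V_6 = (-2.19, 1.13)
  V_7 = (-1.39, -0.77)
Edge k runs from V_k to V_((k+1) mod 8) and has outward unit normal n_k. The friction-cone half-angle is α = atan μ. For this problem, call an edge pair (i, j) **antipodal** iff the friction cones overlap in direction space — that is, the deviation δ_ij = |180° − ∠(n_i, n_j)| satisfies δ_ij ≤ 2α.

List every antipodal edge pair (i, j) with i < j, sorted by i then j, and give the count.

α = atan 0.6 = 30.96°;  2α = 61.93°
n_0 = (+0.3698, -0.9291)
n_1 = (+0.9795, +0.2017)
n_2 = (+0.6863, +0.7273)
n_3 = (+0.1184, +0.9930)
n_4 = (-0.7533, +0.6577)
n_5 = (-0.9998, +0.0215)
n_6 = (-0.9216, -0.3881)
n_7 = (-0.6231, -0.7821)
  (0,1): δ = 100.07°  ·
  (0,2): δ = 65.04°  ·
  (0,3): δ = 28.50°  ✓
  (0,4): δ = 27.18°  ✓
  (0,5): δ = 67.07°  ·
  (0,6): δ = 91.13°  ·
  (0,7): δ = 119.75°  ·
  (1,2): δ = 144.97°  ·
  (1,3): δ = 108.43°  ·
  (1,4): δ = 52.76°  ✓
  (1,5): δ = 12.87°  ✓
  (1,6): δ = 11.20°  ✓
  (1,7): δ = 39.82°  ✓
  (2,3): δ = 143.46°  ·
  (2,4): δ = 87.78°  ·
  (2,5): δ = 47.89°  ✓
  (2,6): δ = 23.83°  ✓
  (2,7): δ = 4.79°  ✓
  (3,4): δ = 124.32°  ·
  (3,5): δ = 84.43°  ·
  (3,6): δ = 60.37°  ✓
  (3,7): δ = 31.74°  ✓
  (4,5): δ = 140.11°  ·
  (4,6): δ = 116.04°  ·
  (4,7): δ = 87.42°  ·
  (5,6): δ = 155.93°  ·
  (5,7): δ = 127.31°  ·
  (6,7): δ = 151.38°  ·
antipodal pairs: 11

count = 11; pairs: (0,3), (0,4), (1,4), (1,5), (1,6), (1,7), (2,5), (2,6), (2,7), (3,6), (3,7)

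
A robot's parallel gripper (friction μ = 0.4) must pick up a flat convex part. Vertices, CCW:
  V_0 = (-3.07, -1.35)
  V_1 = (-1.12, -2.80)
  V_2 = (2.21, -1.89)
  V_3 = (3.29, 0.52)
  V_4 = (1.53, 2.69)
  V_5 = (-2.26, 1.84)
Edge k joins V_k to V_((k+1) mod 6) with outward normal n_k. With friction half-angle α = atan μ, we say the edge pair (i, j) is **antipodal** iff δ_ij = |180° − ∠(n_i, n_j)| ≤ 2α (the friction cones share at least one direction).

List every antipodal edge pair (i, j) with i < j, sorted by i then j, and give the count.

count = 3; pairs: (0,3), (1,4), (2,5)

α = atan 0.4 = 21.80°;  2α = 43.60°
n_0 = (-0.5967, -0.8025)
n_1 = (+0.2636, -0.9646)
n_2 = (+0.9126, -0.4089)
n_3 = (+0.7767, +0.6299)
n_4 = (-0.2188, +0.9758)
n_5 = (-0.9692, +0.2461)
  (0,1): δ = 128.08°  ·
  (0,2): δ = 77.50°  ·
  (0,3): δ = 14.32°  ✓
  (0,4): δ = 49.27°  ·
  (0,5): δ = 112.39°  ·
  (1,2): δ = 129.42°  ·
  (1,3): δ = 66.24°  ·
  (1,4): δ = 2.64°  ✓
  (1,5): δ = 60.47°  ·
  (2,3): δ = 116.82°  ·
  (2,4): δ = 53.22°  ·
  (2,5): δ = 9.89°  ✓
  (3,4): δ = 116.40°  ·
  (3,5): δ = 53.29°  ·
  (4,5): δ = 116.89°  ·
antipodal pairs: 3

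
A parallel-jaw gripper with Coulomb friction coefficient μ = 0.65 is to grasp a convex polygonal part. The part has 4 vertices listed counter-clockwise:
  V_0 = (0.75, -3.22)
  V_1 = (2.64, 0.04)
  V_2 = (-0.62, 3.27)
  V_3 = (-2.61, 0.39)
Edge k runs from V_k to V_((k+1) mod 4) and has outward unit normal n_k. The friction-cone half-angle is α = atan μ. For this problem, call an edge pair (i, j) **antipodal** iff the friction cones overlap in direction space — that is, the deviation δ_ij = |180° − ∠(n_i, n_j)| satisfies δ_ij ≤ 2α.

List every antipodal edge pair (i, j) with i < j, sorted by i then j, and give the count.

count = 2; pairs: (0,2), (1,3)

α = atan 0.65 = 33.02°;  2α = 66.05°
n_0 = (+0.8651, -0.5016)
n_1 = (+0.7038, +0.7104)
n_2 = (-0.8227, +0.5685)
n_3 = (-0.7320, -0.6813)
  (0,1): δ = 104.63°  ·
  (0,2): δ = 4.54°  ✓
  (0,3): δ = 73.05°  ·
  (1,2): δ = 79.91°  ·
  (1,3): δ = 2.32°  ✓
  (2,3): δ = 102.41°  ·
antipodal pairs: 2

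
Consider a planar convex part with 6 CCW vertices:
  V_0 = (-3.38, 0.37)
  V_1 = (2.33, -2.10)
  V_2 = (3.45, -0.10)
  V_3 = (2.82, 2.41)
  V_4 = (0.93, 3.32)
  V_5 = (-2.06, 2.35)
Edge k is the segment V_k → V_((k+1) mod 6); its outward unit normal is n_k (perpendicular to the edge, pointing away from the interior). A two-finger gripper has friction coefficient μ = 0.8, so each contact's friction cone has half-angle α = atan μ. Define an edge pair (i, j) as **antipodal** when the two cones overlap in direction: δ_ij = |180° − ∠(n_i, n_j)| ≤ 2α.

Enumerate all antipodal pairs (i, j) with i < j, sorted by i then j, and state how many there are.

α = atan 0.8 = 38.66°;  2α = 77.32°
n_0 = (-0.3970, -0.9178)
n_1 = (+0.8725, -0.4886)
n_2 = (+0.9699, +0.2434)
n_3 = (+0.4338, +0.9010)
n_4 = (-0.3086, +0.9512)
n_5 = (-0.8321, +0.5547)
  (0,1): δ = 95.86°  ·
  (0,2): δ = 52.52°  ✓
  (0,3): δ = 2.32°  ✓
  (0,4): δ = 41.37°  ✓
  (0,5): δ = 79.70°  ·
  (1,2): δ = 136.66°  ·
  (1,3): δ = 86.46°  ·
  (1,4): δ = 42.78°  ✓
  (1,5): δ = 4.44°  ✓
  (2,3): δ = 129.80°  ·
  (2,4): δ = 86.12°  ·
  (2,5): δ = 47.78°  ✓
  (3,4): δ = 136.32°  ·
  (3,5): δ = 97.98°  ·
  (4,5): δ = 141.66°  ·
antipodal pairs: 6

count = 6; pairs: (0,2), (0,3), (0,4), (1,4), (1,5), (2,5)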